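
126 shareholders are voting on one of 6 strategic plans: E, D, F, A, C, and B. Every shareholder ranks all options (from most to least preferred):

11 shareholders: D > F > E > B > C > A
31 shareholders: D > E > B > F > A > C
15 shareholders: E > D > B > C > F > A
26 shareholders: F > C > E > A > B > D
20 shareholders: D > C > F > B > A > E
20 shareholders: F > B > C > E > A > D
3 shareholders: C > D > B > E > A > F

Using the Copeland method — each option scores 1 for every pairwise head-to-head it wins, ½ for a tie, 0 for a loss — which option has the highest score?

E: beats A and B; loses to D, F, and C → score 2.
D: beats E, F, A, C, and B → score 5.
F: beats E, A, C, and B; loses to D → score 4.
A: loses to E, D, F, C, and B → score 0.
C: beats E and A; loses to D, F, and B → score 2.
B: beats A and C; loses to E, D, and F → score 2.
D has the best pairwise record.

D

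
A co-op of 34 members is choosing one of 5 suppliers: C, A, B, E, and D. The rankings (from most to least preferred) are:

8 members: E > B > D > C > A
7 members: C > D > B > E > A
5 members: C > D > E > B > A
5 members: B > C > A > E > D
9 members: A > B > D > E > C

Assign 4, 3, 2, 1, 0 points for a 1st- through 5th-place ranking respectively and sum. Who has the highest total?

B

C: 8·1 + 7·4 + 5·4 + 5·3 + 9·0 = 71
A: 8·0 + 7·0 + 5·0 + 5·2 + 9·4 = 46
B: 8·3 + 7·2 + 5·1 + 5·4 + 9·3 = 90
E: 8·4 + 7·1 + 5·2 + 5·1 + 9·1 = 63
D: 8·2 + 7·3 + 5·3 + 5·0 + 9·2 = 70
B has the highest Borda score (90).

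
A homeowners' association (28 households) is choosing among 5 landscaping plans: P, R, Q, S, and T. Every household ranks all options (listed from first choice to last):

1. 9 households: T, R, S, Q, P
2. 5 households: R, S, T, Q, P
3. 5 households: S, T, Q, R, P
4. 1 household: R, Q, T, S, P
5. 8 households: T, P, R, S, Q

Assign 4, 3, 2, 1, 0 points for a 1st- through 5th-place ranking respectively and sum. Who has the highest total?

P: 9·0 + 5·0 + 5·0 + 1·0 + 8·3 = 24
R: 9·3 + 5·4 + 5·1 + 1·4 + 8·2 = 72
Q: 9·1 + 5·1 + 5·2 + 1·3 + 8·0 = 27
S: 9·2 + 5·3 + 5·4 + 1·1 + 8·1 = 62
T: 9·4 + 5·2 + 5·3 + 1·2 + 8·4 = 95
T has the highest Borda score (95).

T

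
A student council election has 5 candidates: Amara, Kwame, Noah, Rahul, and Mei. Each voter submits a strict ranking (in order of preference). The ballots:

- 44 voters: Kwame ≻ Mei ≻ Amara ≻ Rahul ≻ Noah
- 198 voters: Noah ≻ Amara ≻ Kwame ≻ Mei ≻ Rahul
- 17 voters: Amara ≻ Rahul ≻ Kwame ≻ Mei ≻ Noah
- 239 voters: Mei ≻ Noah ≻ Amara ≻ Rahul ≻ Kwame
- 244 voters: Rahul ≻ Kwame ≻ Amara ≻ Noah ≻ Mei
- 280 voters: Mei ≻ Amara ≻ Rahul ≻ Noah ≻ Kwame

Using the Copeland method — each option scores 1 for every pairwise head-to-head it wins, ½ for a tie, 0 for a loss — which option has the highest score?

Amara: beats Kwame, Noah, and Rahul; loses to Mei → score 3.
Kwame: loses to Amara, Noah, Rahul, and Mei → score 0.
Noah: beats Kwame; loses to Amara, Rahul, and Mei → score 1.
Rahul: beats Kwame and Noah; loses to Amara and Mei → score 2.
Mei: beats Amara, Kwame, Noah, and Rahul → score 4.
Mei has the best pairwise record.

Mei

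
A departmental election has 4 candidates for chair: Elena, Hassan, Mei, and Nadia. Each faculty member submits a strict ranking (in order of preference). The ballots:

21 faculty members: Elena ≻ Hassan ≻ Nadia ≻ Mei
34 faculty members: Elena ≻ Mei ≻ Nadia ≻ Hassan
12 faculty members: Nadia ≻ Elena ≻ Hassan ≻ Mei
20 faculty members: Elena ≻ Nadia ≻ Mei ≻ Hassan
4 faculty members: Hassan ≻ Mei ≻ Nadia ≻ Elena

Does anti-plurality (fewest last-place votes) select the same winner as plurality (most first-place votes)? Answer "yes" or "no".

no

Anti-plurality — last-place votes: Elena 4, Hassan 54, Mei 33, Nadia 0. Winner: Nadia.
Plurality — first-place votes: Elena 75, Hassan 4, Mei 0, Nadia 12. Winner: Elena.
The two methods disagree.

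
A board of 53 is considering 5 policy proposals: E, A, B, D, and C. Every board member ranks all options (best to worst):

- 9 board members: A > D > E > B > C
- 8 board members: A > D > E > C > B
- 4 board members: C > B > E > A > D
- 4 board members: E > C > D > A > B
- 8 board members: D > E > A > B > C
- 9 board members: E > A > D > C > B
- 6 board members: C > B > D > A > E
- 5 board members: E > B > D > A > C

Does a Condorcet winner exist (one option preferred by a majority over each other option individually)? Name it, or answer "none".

Checking pairwise contests:
D beats E 31–22.
E beats A 30–23.
E beats B 43–10.
A beats D 30–23.
E beats C 43–10.
Every option loses at least one head-to-head, so there is no Condorcet winner.

none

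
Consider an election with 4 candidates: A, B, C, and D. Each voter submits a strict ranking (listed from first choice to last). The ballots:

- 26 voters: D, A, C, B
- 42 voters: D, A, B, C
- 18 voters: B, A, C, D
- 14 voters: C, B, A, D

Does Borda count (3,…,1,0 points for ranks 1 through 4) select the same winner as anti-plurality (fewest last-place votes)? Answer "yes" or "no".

no

Borda — scores: A 186, B 124, C 86, D 204. Winner: D.
Anti-plurality — last-place votes: A 0, B 26, C 42, D 32. Winner: A.
The two methods disagree.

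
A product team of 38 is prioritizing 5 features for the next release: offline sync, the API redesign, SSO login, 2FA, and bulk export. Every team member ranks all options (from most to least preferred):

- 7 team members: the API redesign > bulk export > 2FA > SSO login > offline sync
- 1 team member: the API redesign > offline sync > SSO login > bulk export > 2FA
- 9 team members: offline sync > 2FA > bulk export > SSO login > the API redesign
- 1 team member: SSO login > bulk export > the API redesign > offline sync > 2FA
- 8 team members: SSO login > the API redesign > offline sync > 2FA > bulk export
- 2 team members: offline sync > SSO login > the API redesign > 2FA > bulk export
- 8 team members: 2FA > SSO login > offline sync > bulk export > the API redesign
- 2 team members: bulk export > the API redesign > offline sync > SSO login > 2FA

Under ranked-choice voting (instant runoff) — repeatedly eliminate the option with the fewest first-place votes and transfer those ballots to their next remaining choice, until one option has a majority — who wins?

SSO login

Round 1: offline sync 11, the API redesign 8, SSO login 9, 2FA 8, bulk export 2. Eliminate bulk export.
Round 2: offline sync 11, the API redesign 10, SSO login 9, 2FA 8. Eliminate 2FA.
Round 3: offline sync 11, the API redesign 10, SSO login 17. Eliminate the API redesign.
Round 4: offline sync 14, SSO login 24. SSO login has a majority.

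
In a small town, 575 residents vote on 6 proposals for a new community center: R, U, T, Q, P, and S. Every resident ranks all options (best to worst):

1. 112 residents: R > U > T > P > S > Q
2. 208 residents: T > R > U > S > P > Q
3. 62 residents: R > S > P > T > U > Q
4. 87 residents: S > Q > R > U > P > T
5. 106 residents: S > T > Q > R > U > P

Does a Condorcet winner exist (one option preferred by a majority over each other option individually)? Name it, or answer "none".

T vs R: 314–261 for T.
T vs U: 376–199 for T.
T vs Q: 488–87 for T.
T vs P: 426–149 for T.
T vs S: 320–255 for T.
T beats every other option head-to-head.

T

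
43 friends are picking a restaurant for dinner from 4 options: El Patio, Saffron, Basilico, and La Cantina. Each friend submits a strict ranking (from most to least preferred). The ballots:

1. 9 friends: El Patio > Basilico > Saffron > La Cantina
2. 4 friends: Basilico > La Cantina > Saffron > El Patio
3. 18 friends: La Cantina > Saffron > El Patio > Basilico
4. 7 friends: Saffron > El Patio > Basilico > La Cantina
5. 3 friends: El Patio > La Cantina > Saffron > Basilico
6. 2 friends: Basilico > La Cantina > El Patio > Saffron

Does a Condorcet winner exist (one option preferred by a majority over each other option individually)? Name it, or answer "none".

Checking pairwise contests:
Saffron beats El Patio 29–14.
La Cantina beats Saffron 27–16.
El Patio beats Basilico 37–6.
Basilico beats La Cantina 22–21.
Every option loses at least one head-to-head, so there is no Condorcet winner.

none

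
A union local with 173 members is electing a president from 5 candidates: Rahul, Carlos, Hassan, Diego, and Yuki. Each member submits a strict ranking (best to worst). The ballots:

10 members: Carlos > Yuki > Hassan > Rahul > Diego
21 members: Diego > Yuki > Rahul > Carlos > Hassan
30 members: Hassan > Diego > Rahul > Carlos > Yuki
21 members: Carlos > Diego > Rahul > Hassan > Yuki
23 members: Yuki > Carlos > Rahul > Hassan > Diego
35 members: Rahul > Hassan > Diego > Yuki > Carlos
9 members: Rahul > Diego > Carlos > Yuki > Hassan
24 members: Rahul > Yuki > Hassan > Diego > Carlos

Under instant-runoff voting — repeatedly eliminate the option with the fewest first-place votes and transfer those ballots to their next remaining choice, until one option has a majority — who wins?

Rahul

Round 1: Rahul 68, Carlos 31, Hassan 30, Diego 21, Yuki 23. Eliminate Diego.
Round 2: Rahul 68, Carlos 31, Hassan 30, Yuki 44. Eliminate Hassan.
Round 3: Rahul 98, Carlos 31, Yuki 44. Rahul has a majority.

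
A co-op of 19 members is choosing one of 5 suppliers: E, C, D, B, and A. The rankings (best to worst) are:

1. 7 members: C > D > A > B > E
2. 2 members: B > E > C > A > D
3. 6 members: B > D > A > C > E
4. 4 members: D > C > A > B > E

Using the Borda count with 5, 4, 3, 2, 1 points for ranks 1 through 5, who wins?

D

E: 7·1 + 2·4 + 6·1 + 4·1 = 25
C: 7·5 + 2·3 + 6·2 + 4·4 = 69
D: 7·4 + 2·1 + 6·4 + 4·5 = 74
B: 7·2 + 2·5 + 6·5 + 4·2 = 62
A: 7·3 + 2·2 + 6·3 + 4·3 = 55
D has the highest Borda score (74).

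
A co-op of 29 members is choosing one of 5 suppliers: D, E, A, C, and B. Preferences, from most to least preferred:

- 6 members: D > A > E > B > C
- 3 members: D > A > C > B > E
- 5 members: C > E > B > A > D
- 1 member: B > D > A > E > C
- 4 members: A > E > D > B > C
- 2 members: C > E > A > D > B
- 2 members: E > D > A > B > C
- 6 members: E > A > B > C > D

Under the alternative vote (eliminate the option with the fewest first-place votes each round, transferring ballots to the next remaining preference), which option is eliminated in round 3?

C

Round 1: D 9, E 8, A 4, C 7, B 1. Eliminate B.
Round 2: D 10, E 8, A 4, C 7. Eliminate A.
Round 3: D 10, E 12, C 7. Eliminate C.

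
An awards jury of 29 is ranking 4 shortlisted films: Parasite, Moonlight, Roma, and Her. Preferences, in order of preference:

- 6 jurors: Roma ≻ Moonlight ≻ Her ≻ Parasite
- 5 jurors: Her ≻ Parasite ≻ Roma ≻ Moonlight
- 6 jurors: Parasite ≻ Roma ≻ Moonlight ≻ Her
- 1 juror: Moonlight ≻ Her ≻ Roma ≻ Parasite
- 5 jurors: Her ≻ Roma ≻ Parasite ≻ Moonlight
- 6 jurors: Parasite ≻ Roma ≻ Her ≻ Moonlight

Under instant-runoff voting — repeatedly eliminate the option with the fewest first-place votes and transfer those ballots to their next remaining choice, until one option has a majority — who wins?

Her

Round 1: Parasite 12, Moonlight 1, Roma 6, Her 10. Eliminate Moonlight.
Round 2: Parasite 12, Roma 6, Her 11. Eliminate Roma.
Round 3: Parasite 12, Her 17. Her has a majority.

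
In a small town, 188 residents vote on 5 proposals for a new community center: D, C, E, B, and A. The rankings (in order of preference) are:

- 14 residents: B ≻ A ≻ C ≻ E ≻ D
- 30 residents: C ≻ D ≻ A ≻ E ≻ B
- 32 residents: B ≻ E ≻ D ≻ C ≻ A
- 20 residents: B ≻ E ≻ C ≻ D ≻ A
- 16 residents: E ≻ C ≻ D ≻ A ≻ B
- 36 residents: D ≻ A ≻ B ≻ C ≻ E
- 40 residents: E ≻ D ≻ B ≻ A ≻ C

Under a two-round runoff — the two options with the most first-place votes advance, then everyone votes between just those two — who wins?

Round 1 first-place votes: D 36, C 30, E 56, B 66, A 0.
B and E advance.
Runoff: B is preferred to E by 102 voters; E by 86.
B wins the runoff.

B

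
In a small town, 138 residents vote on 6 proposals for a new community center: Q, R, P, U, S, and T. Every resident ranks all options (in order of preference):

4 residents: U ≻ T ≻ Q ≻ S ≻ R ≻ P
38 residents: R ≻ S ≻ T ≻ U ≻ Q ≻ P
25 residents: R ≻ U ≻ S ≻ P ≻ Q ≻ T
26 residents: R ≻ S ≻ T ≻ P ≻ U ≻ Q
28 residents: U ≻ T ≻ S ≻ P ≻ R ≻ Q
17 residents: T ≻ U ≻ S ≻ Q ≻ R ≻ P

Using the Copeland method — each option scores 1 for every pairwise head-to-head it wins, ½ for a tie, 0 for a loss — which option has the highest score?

R

Q: loses to R, P, U, S, and T → score 0.
R: beats Q, P, U, S, and T → score 5.
P: beats Q; loses to R, U, S, and T → score 1.
U: beats Q, P, and S; loses to R and T → score 3.
S: beats Q, P, and T; loses to R and U → score 3.
T: beats Q, P, and U; loses to R and S → score 3.
R has the best pairwise record.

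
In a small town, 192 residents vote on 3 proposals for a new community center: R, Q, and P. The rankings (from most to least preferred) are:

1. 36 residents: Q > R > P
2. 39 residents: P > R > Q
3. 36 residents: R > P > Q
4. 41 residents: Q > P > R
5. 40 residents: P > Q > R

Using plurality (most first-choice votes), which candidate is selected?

First-place votes: R 36, Q 77, P 79.
P has the most first-place votes.

P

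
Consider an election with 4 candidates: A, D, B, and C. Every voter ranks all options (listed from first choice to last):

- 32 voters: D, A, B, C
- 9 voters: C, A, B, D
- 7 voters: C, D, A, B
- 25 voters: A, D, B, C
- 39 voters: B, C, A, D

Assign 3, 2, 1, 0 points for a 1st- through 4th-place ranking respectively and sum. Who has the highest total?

A: 32·2 + 9·2 + 7·1 + 25·3 + 39·1 = 203
D: 32·3 + 9·0 + 7·2 + 25·2 + 39·0 = 160
B: 32·1 + 9·1 + 7·0 + 25·1 + 39·3 = 183
C: 32·0 + 9·3 + 7·3 + 25·0 + 39·2 = 126
A has the highest Borda score (203).

A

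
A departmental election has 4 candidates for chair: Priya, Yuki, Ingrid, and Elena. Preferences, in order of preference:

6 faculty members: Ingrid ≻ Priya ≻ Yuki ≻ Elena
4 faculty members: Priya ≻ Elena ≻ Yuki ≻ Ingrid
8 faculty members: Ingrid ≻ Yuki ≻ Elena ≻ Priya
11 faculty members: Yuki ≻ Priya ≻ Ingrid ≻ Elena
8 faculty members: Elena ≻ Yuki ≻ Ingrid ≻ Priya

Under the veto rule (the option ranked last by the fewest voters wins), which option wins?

Yuki

Last-place votes: Priya 16, Yuki 0, Ingrid 4, Elena 17.
Yuki is ranked last by the fewest voters, so Yuki wins.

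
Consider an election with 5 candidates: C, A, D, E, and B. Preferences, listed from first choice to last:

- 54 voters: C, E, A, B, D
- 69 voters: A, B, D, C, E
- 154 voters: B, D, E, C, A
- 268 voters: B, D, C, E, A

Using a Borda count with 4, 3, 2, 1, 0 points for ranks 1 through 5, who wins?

B

C: 54·4 + 69·1 + 154·1 + 268·2 = 975
A: 54·2 + 69·4 + 154·0 + 268·0 = 384
D: 54·0 + 69·2 + 154·3 + 268·3 = 1404
E: 54·3 + 69·0 + 154·2 + 268·1 = 738
B: 54·1 + 69·3 + 154·4 + 268·4 = 1949
B has the highest Borda score (1949).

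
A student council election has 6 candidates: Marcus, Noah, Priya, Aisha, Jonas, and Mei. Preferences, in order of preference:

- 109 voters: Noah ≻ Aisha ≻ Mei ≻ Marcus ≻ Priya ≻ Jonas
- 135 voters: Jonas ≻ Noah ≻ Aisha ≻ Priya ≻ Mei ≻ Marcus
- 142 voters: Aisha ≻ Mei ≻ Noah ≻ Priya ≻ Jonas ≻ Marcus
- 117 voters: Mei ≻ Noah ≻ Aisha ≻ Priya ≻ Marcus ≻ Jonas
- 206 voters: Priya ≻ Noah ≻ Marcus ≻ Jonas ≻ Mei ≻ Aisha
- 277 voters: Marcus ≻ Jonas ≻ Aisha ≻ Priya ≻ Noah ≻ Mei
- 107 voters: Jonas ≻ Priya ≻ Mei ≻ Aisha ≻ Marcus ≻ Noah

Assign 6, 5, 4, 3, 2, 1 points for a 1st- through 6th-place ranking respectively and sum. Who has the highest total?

Marcus: 109·3 + 135·1 + 142·1 + 117·2 + 206·4 + 277·6 + 107·2 = 3538
Noah: 109·6 + 135·5 + 142·4 + 117·5 + 206·5 + 277·2 + 107·1 = 4173
Priya: 109·2 + 135·3 + 142·3 + 117·3 + 206·6 + 277·3 + 107·5 = 4002
Aisha: 109·5 + 135·4 + 142·6 + 117·4 + 206·1 + 277·4 + 107·3 = 4040
Jonas: 109·1 + 135·6 + 142·2 + 117·1 + 206·3 + 277·5 + 107·6 = 3965
Mei: 109·4 + 135·2 + 142·5 + 117·6 + 206·2 + 277·1 + 107·4 = 3235
Noah has the highest Borda score (4173).

Noah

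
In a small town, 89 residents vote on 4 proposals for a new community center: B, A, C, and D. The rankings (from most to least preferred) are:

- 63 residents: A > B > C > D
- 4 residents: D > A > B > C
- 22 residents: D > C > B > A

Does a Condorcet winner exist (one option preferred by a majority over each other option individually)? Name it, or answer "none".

A vs B: 67–22 for A.
A vs C: 67–22 for A.
A vs D: 63–26 for A.
A beats every other option head-to-head.

A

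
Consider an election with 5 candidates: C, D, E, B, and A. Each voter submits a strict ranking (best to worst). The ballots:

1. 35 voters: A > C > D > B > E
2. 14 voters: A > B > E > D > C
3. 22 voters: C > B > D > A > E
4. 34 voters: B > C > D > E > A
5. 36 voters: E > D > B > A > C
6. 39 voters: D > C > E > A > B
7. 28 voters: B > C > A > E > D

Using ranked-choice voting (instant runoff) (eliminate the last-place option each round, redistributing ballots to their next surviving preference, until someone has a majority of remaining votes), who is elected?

Round 1: C 22, D 39, E 36, B 62, A 49. Eliminate C.
Round 2: D 39, E 36, B 84, A 49. Eliminate E.
Round 3: D 75, B 84, A 49. Eliminate A.
Round 4: D 110, B 98. D has a majority.

D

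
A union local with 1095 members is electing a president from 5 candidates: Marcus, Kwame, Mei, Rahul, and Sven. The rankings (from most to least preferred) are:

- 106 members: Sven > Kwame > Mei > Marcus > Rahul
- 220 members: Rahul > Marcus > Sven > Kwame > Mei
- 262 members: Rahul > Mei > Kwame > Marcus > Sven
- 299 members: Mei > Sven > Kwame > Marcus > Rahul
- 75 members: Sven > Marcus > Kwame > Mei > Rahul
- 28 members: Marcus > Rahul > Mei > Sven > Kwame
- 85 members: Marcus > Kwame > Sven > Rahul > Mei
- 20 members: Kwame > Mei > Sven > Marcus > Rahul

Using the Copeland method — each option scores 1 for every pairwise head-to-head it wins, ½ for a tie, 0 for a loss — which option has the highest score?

Mei

Marcus: beats Rahul and Sven; loses to Kwame and Mei → score 2.
Kwame: beats Marcus and Rahul; loses to Mei and Sven → score 2.
Mei: beats Marcus, Kwame, and Sven; loses to Rahul → score 3.
Rahul: beats Mei; loses to Marcus, Kwame, and Sven → score 1.
Sven: beats Kwame and Rahul; loses to Marcus and Mei → score 2.
Mei has the best pairwise record.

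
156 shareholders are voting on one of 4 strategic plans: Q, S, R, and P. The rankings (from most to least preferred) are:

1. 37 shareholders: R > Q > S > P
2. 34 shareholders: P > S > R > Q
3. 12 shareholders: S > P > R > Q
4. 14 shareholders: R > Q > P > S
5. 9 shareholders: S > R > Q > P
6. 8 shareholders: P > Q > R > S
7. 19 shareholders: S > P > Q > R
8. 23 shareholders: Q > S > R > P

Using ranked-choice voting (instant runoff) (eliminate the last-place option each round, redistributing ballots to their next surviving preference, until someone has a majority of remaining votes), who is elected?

Round 1: Q 23, S 40, R 51, P 42. Eliminate Q.
Round 2: S 63, R 51, P 42. Eliminate P.
Round 3: S 97, R 59. S has a majority.

S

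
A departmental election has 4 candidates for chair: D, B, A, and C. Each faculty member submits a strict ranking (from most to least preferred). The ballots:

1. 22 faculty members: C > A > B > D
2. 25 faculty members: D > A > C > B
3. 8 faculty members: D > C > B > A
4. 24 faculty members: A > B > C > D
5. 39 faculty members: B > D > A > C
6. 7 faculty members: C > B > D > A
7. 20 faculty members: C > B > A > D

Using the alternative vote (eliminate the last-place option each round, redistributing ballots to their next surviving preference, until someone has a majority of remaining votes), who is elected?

Round 1: D 33, B 39, A 24, C 49. Eliminate A.
Round 2: D 33, B 63, C 49. Eliminate D.
Round 3: B 63, C 82. C has a majority.

C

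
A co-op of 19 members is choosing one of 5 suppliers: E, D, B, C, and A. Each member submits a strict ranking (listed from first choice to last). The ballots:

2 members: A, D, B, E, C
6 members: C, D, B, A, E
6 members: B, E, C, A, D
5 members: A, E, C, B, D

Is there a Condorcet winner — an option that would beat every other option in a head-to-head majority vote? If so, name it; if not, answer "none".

Checking pairwise contests:
B beats E 14–5.
E beats D 11–8.
C beats B 11–8.
E beats C 13–6.
B beats A 12–7.
Every option loses at least one head-to-head, so there is no Condorcet winner.

none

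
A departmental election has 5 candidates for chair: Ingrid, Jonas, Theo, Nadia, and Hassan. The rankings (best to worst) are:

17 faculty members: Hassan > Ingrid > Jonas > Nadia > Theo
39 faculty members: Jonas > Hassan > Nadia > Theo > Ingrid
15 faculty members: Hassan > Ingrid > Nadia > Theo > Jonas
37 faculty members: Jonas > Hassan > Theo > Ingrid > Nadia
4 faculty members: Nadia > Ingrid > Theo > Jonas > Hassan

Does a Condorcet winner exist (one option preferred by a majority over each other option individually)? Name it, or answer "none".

Jonas

Jonas vs Ingrid: 76–36 for Jonas.
Jonas vs Theo: 93–19 for Jonas.
Jonas vs Nadia: 93–19 for Jonas.
Jonas vs Hassan: 80–32 for Jonas.
Jonas beats every other option head-to-head.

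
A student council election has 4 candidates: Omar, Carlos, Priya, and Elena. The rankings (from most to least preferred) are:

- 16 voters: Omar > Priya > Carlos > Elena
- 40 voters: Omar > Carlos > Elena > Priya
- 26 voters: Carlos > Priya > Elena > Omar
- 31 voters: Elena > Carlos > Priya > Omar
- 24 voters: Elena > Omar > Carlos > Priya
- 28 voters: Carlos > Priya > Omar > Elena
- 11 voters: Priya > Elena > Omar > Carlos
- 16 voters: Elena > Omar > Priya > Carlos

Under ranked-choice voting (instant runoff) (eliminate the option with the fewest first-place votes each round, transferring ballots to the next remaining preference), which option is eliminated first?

Priya

Round 1: Omar 56, Carlos 54, Priya 11, Elena 71. Eliminate Priya.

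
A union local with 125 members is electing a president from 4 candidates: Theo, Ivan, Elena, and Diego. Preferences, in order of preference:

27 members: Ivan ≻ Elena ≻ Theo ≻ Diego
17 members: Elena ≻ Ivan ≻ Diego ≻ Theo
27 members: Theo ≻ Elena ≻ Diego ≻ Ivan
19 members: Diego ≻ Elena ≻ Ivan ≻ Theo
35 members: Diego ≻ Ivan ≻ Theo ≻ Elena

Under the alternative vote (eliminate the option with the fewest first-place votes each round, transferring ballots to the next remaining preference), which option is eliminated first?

Elena

Round 1: Theo 27, Ivan 27, Elena 17, Diego 54. Eliminate Elena.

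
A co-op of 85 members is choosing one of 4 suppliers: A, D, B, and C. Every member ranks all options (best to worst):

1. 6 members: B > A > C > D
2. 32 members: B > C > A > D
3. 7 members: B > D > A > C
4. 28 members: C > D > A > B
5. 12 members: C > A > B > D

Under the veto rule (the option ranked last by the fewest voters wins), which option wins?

Last-place votes: A 0, D 50, B 28, C 7.
A is ranked last by the fewest voters, so A wins.

A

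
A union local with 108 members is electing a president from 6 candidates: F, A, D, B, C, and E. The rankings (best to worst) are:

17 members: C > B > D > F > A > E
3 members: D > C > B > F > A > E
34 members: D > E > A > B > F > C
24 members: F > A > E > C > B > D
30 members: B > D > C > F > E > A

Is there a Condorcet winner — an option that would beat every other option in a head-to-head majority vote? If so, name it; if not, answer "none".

none

Checking pairwise contests:
D beats F 84–24.
F beats A 74–34.
B beats D 71–37.
A beats B 58–50.
F beats C 58–50.
F beats E 74–34.
Every option loses at least one head-to-head, so there is no Condorcet winner.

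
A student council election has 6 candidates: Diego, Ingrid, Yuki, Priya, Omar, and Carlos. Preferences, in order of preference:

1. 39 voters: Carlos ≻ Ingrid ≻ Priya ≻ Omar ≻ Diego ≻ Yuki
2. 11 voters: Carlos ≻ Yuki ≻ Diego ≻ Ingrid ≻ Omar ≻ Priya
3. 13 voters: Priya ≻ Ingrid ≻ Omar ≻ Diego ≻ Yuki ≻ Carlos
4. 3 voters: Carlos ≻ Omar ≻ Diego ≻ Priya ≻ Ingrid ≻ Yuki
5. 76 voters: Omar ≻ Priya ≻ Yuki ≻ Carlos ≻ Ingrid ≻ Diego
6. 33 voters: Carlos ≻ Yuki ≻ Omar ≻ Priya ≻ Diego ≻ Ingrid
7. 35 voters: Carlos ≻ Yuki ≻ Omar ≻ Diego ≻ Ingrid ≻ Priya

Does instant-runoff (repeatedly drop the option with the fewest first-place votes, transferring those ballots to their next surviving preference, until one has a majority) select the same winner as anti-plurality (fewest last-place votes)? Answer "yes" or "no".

no

Instant-runoff — R1 Diego 0, Ingrid 0, Yuki 0, Priya 13, Omar 76, Carlos 121 (Carlos winner). Winner: Carlos.
Anti-plurality — last-place votes: Diego 76, Ingrid 33, Yuki 42, Priya 46, Omar 0, Carlos 13. Winner: Omar.
The two methods disagree.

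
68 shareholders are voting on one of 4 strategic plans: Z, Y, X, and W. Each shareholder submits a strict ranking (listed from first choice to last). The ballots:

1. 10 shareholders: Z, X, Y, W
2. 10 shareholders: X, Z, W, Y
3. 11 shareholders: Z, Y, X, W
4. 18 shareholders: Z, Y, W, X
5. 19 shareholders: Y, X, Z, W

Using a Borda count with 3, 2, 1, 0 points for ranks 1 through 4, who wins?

Z: 10·3 + 10·2 + 11·3 + 18·3 + 19·1 = 156
Y: 10·1 + 10·0 + 11·2 + 18·2 + 19·3 = 125
X: 10·2 + 10·3 + 11·1 + 18·0 + 19·2 = 99
W: 10·0 + 10·1 + 11·0 + 18·1 + 19·0 = 28
Z has the highest Borda score (156).

Z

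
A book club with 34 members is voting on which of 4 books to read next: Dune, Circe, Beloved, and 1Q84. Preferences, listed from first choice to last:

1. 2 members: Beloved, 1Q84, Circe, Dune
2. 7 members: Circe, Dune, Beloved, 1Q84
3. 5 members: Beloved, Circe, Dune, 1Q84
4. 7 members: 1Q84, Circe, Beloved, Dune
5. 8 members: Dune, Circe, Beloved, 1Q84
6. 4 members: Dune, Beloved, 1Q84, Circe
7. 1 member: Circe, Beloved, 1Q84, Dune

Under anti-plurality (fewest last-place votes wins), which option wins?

Beloved

Last-place votes: Dune 10, Circe 4, Beloved 0, 1Q84 20.
Beloved is ranked last by the fewest voters, so Beloved wins.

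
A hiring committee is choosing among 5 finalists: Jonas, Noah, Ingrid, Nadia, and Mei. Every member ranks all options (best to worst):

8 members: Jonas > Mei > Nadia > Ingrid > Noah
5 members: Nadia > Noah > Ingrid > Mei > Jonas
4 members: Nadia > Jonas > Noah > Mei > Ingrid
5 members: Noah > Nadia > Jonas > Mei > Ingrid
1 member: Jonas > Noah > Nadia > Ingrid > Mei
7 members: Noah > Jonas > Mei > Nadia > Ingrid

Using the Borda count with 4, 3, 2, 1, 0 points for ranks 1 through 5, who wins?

Jonas: 8·4 + 5·0 + 4·3 + 5·2 + 1·4 + 7·3 = 79
Noah: 8·0 + 5·3 + 4·2 + 5·4 + 1·3 + 7·4 = 74
Ingrid: 8·1 + 5·2 + 4·0 + 5·0 + 1·1 + 7·0 = 19
Nadia: 8·2 + 5·4 + 4·4 + 5·3 + 1·2 + 7·1 = 76
Mei: 8·3 + 5·1 + 4·1 + 5·1 + 1·0 + 7·2 = 52
Jonas has the highest Borda score (79).

Jonas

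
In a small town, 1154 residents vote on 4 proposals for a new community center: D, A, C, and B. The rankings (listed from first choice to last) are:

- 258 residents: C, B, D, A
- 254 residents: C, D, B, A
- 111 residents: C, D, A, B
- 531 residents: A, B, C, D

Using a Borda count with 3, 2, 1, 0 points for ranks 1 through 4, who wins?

D: 258·1 + 254·2 + 111·2 + 531·0 = 988
A: 258·0 + 254·0 + 111·1 + 531·3 = 1704
C: 258·3 + 254·3 + 111·3 + 531·1 = 2400
B: 258·2 + 254·1 + 111·0 + 531·2 = 1832
C has the highest Borda score (2400).

C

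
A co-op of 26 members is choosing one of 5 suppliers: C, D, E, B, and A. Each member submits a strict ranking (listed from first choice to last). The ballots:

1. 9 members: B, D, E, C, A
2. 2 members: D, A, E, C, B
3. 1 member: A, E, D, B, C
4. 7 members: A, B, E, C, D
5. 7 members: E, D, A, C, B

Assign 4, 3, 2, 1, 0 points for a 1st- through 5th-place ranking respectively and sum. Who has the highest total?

C: 9·1 + 2·1 + 1·0 + 7·1 + 7·1 = 25
D: 9·3 + 2·4 + 1·2 + 7·0 + 7·3 = 58
E: 9·2 + 2·2 + 1·3 + 7·2 + 7·4 = 67
B: 9·4 + 2·0 + 1·1 + 7·3 + 7·0 = 58
A: 9·0 + 2·3 + 1·4 + 7·4 + 7·2 = 52
E has the highest Borda score (67).

E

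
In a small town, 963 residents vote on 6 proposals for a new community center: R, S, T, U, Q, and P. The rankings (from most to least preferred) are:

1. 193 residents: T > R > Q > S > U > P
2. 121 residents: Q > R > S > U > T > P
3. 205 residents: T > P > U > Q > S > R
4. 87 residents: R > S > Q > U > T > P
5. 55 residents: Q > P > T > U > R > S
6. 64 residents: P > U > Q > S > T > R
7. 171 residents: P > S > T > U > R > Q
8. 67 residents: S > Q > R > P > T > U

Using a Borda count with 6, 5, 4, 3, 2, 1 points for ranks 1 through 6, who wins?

T

R: 193·5 + 121·5 + 205·1 + 87·6 + 55·2 + 64·1 + 171·2 + 67·4 = 3081
S: 193·3 + 121·4 + 205·2 + 87·5 + 55·1 + 64·3 + 171·5 + 67·6 = 3412
T: 193·6 + 121·2 + 205·6 + 87·2 + 55·4 + 64·2 + 171·4 + 67·2 = 3970
U: 193·2 + 121·3 + 205·4 + 87·3 + 55·3 + 64·5 + 171·3 + 67·1 = 2895
Q: 193·4 + 121·6 + 205·3 + 87·4 + 55·6 + 64·4 + 171·1 + 67·5 = 3553
P: 193·1 + 121·1 + 205·5 + 87·1 + 55·5 + 64·6 + 171·6 + 67·3 = 3312
T has the highest Borda score (3970).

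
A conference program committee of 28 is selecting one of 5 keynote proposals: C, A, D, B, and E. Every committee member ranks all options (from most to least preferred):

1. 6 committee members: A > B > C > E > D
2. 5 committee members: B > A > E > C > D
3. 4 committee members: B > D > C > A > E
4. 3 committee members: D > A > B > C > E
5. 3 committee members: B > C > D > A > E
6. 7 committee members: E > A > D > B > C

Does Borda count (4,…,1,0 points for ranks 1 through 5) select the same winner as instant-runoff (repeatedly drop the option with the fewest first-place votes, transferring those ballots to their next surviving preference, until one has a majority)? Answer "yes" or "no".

Borda — scores: C 37, A 76, D 44, B 79, E 44. Winner: B.
Instant-runoff — R1 C 0, A 6, D 3, B 12, E 7 (C out); R2 A 6, D 3, B 12, E 7 (D out); R3 A 9, B 12, E 7 (E out); R4 A 16, B 12 (A winner). Winner: A.
The two methods disagree.

no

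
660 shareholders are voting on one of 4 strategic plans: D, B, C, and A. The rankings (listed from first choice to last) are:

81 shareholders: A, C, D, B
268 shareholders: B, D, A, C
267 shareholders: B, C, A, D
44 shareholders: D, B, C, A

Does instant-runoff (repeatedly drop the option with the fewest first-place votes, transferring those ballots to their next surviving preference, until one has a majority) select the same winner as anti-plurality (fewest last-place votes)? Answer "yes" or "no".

no

Instant-runoff — R1 D 44, B 535, C 0, A 81 (B winner). Winner: B.
Anti-plurality — last-place votes: D 267, B 81, C 268, A 44. Winner: A.
The two methods disagree.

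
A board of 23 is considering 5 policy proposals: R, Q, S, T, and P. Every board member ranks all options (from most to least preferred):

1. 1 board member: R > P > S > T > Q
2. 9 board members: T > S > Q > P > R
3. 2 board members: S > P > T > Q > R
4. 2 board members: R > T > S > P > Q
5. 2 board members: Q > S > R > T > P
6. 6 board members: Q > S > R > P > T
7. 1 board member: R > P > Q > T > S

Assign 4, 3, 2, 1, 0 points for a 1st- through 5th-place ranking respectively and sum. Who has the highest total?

R: 1·4 + 9·0 + 2·0 + 2·4 + 2·2 + 6·2 + 1·4 = 32
Q: 1·0 + 9·2 + 2·1 + 2·0 + 2·4 + 6·4 + 1·2 = 54
S: 1·2 + 9·3 + 2·4 + 2·2 + 2·3 + 6·3 + 1·0 = 65
T: 1·1 + 9·4 + 2·2 + 2·3 + 2·1 + 6·0 + 1·1 = 50
P: 1·3 + 9·1 + 2·3 + 2·1 + 2·0 + 6·1 + 1·3 = 29
S has the highest Borda score (65).

S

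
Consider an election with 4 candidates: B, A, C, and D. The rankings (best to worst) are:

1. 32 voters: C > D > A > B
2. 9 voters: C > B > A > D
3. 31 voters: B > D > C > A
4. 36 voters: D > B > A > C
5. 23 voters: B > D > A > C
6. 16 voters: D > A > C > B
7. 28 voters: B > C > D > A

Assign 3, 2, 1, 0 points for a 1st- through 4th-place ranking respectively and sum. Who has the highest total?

B: 32·0 + 9·2 + 31·3 + 36·2 + 23·3 + 16·0 + 28·3 = 336
A: 32·1 + 9·1 + 31·0 + 36·1 + 23·1 + 16·2 + 28·0 = 132
C: 32·3 + 9·3 + 31·1 + 36·0 + 23·0 + 16·1 + 28·2 = 226
D: 32·2 + 9·0 + 31·2 + 36·3 + 23·2 + 16·3 + 28·1 = 356
D has the highest Borda score (356).

D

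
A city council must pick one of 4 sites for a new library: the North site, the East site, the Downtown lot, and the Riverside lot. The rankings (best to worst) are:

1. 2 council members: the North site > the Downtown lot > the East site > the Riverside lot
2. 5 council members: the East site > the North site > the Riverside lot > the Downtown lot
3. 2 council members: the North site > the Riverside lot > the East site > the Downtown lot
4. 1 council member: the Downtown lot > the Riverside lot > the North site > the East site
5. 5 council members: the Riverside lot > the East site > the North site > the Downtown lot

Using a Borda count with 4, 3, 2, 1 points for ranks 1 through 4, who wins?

the East site

the North site: 2·4 + 5·3 + 2·4 + 1·2 + 5·2 = 43
the East site: 2·2 + 5·4 + 2·2 + 1·1 + 5·3 = 44
the Downtown lot: 2·3 + 5·1 + 2·1 + 1·4 + 5·1 = 22
the Riverside lot: 2·1 + 5·2 + 2·3 + 1·3 + 5·4 = 41
the East site has the highest Borda score (44).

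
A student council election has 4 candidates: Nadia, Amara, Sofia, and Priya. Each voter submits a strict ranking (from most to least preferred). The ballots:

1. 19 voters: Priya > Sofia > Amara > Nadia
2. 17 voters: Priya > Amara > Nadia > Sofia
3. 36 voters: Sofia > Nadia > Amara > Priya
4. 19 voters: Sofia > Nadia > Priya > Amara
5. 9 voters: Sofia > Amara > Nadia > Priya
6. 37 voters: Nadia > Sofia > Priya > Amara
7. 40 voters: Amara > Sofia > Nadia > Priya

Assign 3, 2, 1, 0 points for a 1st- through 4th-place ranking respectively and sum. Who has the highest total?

Nadia: 19·0 + 17·1 + 36·2 + 19·2 + 9·1 + 37·3 + 40·1 = 287
Amara: 19·1 + 17·2 + 36·1 + 19·0 + 9·2 + 37·0 + 40·3 = 227
Sofia: 19·2 + 17·0 + 36·3 + 19·3 + 9·3 + 37·2 + 40·2 = 384
Priya: 19·3 + 17·3 + 36·0 + 19·1 + 9·0 + 37·1 + 40·0 = 164
Sofia has the highest Borda score (384).

Sofia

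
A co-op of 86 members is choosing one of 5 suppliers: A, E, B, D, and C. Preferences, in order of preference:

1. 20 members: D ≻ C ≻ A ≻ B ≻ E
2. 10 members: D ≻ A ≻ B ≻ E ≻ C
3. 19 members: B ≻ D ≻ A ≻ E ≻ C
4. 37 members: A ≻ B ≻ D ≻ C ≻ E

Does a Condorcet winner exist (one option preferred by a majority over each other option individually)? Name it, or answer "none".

none

Checking pairwise contests:
D beats A 49–37.
A beats E 86–0.
A beats B 67–19.
B beats D 56–30.
A beats C 66–20.
Every option loses at least one head-to-head, so there is no Condorcet winner.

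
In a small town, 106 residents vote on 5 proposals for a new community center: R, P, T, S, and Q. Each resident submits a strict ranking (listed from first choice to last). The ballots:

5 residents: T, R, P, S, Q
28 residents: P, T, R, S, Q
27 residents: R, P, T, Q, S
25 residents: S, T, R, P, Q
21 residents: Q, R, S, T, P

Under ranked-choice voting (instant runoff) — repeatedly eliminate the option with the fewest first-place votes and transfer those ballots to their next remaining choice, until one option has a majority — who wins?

R

Round 1: R 27, P 28, T 5, S 25, Q 21. Eliminate T.
Round 2: R 32, P 28, S 25, Q 21. Eliminate Q.
Round 3: R 53, P 28, S 25. Eliminate S.
Round 4: R 78, P 28. R has a majority.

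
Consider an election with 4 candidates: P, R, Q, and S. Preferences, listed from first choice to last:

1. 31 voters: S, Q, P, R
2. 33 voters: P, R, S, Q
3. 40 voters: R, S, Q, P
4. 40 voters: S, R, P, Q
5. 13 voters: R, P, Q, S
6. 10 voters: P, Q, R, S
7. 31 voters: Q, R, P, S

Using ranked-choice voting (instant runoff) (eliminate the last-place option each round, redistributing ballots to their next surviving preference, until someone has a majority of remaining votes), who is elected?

R

Round 1: P 43, R 53, Q 31, S 71. Eliminate Q.
Round 2: P 43, R 84, S 71. Eliminate P.
Round 3: R 127, S 71. R has a majority.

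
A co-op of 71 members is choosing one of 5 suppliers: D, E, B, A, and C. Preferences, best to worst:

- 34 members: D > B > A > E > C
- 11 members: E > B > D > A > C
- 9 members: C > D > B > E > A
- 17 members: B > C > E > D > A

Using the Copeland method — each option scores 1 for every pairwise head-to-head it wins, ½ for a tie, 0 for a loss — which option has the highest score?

D: beats E, B, A, and C → score 4.
E: beats A and C; loses to D and B → score 2.
B: beats E, A, and C; loses to D → score 3.
A: beats C; loses to D, E, and B → score 1.
C: loses to D, E, B, and A → score 0.
D has the best pairwise record.

D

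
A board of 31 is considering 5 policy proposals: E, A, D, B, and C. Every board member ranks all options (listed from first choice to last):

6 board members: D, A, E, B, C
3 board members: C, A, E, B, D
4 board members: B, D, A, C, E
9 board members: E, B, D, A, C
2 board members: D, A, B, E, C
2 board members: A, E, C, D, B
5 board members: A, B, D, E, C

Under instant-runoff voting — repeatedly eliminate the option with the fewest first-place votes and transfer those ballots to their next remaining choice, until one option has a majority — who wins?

D

Round 1: E 9, A 7, D 8, B 4, C 3. Eliminate C.
Round 2: E 9, A 10, D 8, B 4. Eliminate B.
Round 3: E 9, A 10, D 12. Eliminate E.
Round 4: A 10, D 21. D has a majority.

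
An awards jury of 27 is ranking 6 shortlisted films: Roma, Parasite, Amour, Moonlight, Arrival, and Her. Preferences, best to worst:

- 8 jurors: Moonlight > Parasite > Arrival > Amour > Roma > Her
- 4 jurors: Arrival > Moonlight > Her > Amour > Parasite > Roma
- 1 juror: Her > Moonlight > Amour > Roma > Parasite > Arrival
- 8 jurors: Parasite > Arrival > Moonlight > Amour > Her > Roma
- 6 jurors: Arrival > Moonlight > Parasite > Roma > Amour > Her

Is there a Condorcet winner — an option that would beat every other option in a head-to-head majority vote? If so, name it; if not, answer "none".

none

Checking pairwise contests:
Parasite beats Roma 26–1.
Moonlight beats Parasite 19–8.
Parasite beats Amour 22–5.
Arrival beats Moonlight 18–9.
Parasite beats Arrival 17–10.
Roma beats Her 14–13.
Every option loses at least one head-to-head, so there is no Condorcet winner.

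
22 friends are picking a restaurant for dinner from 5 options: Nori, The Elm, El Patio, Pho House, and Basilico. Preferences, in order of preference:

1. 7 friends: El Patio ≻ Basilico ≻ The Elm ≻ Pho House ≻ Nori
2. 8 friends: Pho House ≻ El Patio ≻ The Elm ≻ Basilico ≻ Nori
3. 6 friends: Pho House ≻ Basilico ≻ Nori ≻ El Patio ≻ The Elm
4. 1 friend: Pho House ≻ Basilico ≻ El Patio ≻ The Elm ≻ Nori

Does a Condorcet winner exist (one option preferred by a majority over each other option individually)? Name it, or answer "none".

Pho House vs Nori: 22–0 for Pho House.
Pho House vs The Elm: 15–7 for Pho House.
Pho House vs El Patio: 15–7 for Pho House.
Pho House vs Basilico: 15–7 for Pho House.
Pho House beats every other option head-to-head.

Pho House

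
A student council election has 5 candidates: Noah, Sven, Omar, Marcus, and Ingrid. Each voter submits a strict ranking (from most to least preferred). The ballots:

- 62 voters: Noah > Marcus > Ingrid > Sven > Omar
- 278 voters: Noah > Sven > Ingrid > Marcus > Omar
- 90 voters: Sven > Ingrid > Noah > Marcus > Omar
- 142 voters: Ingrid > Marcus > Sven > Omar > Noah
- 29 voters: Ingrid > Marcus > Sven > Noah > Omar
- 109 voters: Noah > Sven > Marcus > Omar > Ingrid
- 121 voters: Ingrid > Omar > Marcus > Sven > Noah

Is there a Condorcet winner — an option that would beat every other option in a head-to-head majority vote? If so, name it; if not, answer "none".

Noah vs Sven: 449–382 for Noah.
Noah vs Omar: 568–263 for Noah.
Noah vs Marcus: 539–292 for Noah.
Noah vs Ingrid: 449–382 for Noah.
Noah beats every other option head-to-head.

Noah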